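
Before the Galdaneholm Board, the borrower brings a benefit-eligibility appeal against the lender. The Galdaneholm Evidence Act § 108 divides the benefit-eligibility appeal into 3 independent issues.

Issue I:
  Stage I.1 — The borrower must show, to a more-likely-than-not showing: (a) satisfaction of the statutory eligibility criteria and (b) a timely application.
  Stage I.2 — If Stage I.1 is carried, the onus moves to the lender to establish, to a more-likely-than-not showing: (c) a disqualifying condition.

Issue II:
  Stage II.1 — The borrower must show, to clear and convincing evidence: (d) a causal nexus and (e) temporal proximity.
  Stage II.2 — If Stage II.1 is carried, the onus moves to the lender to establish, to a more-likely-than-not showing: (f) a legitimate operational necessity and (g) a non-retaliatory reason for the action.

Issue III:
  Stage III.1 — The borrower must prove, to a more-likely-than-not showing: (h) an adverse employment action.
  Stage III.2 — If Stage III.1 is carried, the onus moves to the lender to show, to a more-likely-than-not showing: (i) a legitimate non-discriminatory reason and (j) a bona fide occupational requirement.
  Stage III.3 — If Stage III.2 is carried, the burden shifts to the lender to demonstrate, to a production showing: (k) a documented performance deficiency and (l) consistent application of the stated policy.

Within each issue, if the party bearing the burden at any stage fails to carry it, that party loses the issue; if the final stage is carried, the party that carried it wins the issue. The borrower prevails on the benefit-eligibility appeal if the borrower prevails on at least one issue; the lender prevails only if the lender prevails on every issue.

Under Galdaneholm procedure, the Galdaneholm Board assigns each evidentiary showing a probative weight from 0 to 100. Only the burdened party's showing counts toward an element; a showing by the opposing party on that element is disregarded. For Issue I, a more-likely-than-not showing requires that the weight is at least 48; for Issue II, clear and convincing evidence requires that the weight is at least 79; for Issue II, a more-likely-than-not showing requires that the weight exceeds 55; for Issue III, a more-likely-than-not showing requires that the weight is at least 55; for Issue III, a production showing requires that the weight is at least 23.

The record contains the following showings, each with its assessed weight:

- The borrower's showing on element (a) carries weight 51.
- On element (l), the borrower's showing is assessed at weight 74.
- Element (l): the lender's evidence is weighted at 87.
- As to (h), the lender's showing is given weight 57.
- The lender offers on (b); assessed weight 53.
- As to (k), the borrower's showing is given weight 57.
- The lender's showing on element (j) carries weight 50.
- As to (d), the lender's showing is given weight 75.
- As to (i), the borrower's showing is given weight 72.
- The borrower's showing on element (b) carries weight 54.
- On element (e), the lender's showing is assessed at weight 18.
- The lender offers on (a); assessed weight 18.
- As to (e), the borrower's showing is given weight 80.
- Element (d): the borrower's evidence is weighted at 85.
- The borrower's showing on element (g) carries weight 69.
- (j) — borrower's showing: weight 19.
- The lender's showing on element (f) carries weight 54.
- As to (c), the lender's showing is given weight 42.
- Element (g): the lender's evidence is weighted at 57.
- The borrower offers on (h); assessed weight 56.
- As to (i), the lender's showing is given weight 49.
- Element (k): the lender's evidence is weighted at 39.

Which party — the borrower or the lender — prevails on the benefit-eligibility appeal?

— Issue I —
Stage I.1 (borrower, a more-likely-than-not showing, weight is at least 48): (a) 51 (lender's 18 disregarded) ≥ 48 — meets; (b) 54 (lender's 53 disregarded) ≥ 48 — meets.
  Stage I.1 carried; the burden shifts to the lender.
Stage I.2 (lender, a more-likely-than-not showing, weight is at least 48): (c) 42 < 48 — fails.
  Not every element is met, so the lender fails to carry Stage I.2.
So the borrower prevails on this issue.
— Issue II —
At Stage II.1 the borrower must meet clear and convincing evidence (weight is at least 79): on (d) the weight is 85 (the lender's 75 is given no effect), which does reach 79, so (d) meets the standard; on (e) the weight is 80 (the lender's 18 is given no effect), ≥ 79, so (e) meets the standard.
  All elements met. The burden passes to the lender.
At Stage II.2 the lender must meet a more-likely-than-not showing (weight exceeds 55): on (f) the weight is 54, which does not exceed 55, so (f) does not meet the standard; on (g) the weight is 57 (the borrower's 69 is given no effect), > 55, so (g) meets the standard.
  Not every element is met, so the lender fails to carry Stage II.2.
The borrower prevails on this issue.
— Issue III —
Stage III.1 — burden on borrower; standard: a more-likely-than-not showing (weight is at least 55).
    (h): 56 (lender's 57 disregarded) ≥ 55 [met]
  The borrower carries Stage III.1; the lender now bears the burden.
Stage III.2 — burden on lender; standard: a more-likely-than-not showing (weight is at least 55).
    (i): 49 (borrower's 72 disregarded) < 55 [not met]
    (j): 50 (borrower's 19 disregarded) < 55 [not met]
  The lender does not carry Stage III.2.
The borrower prevails on this issue.
Per-issue: Issue I → borrower; Issue II → borrower; Issue III → borrower. The borrower must prevail on at least one issue; overall, the borrower prevails.

borrower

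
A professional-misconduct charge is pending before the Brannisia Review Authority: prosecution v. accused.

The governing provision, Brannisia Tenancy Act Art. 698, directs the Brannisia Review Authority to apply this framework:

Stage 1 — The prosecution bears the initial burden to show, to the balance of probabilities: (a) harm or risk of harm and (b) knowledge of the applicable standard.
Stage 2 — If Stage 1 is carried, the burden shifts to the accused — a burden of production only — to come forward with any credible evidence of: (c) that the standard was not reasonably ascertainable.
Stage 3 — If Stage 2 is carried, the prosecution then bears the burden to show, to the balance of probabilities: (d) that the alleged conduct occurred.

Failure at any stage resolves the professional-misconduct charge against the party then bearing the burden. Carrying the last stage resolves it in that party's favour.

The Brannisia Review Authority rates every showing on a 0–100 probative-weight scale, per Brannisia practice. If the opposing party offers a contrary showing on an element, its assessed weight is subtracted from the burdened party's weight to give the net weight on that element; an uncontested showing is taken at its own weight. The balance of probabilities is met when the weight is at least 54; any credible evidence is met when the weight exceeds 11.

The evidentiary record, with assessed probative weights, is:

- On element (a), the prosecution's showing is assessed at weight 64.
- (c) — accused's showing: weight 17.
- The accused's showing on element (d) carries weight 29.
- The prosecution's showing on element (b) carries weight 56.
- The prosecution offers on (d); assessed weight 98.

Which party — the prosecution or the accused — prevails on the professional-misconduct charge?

prosecution

Stage 1 — burden on prosecution; standard: the balance of probabilities (weight is at least 54).
    (a): 64 ≥ 54 [met]
    (b): 56 ≥ 54 [met]
  Stage 1 is satisfied; the onus moves to the accused.
Stage 2 — burden on accused; standard: any credible evidence (weight exceeds 11).
    (c): 17 > 11 [met]
  Stage 2 carried; the burden shifts to the prosecution.
Stage 3 — burden on prosecution; standard: the balance of probabilities (weight is at least 54).
    (d): 98 − 29 = 69 ≥ 54 [met]
  Stage 3 carried; the final stage is satisfied.
All stages carried — the prosecution prevails.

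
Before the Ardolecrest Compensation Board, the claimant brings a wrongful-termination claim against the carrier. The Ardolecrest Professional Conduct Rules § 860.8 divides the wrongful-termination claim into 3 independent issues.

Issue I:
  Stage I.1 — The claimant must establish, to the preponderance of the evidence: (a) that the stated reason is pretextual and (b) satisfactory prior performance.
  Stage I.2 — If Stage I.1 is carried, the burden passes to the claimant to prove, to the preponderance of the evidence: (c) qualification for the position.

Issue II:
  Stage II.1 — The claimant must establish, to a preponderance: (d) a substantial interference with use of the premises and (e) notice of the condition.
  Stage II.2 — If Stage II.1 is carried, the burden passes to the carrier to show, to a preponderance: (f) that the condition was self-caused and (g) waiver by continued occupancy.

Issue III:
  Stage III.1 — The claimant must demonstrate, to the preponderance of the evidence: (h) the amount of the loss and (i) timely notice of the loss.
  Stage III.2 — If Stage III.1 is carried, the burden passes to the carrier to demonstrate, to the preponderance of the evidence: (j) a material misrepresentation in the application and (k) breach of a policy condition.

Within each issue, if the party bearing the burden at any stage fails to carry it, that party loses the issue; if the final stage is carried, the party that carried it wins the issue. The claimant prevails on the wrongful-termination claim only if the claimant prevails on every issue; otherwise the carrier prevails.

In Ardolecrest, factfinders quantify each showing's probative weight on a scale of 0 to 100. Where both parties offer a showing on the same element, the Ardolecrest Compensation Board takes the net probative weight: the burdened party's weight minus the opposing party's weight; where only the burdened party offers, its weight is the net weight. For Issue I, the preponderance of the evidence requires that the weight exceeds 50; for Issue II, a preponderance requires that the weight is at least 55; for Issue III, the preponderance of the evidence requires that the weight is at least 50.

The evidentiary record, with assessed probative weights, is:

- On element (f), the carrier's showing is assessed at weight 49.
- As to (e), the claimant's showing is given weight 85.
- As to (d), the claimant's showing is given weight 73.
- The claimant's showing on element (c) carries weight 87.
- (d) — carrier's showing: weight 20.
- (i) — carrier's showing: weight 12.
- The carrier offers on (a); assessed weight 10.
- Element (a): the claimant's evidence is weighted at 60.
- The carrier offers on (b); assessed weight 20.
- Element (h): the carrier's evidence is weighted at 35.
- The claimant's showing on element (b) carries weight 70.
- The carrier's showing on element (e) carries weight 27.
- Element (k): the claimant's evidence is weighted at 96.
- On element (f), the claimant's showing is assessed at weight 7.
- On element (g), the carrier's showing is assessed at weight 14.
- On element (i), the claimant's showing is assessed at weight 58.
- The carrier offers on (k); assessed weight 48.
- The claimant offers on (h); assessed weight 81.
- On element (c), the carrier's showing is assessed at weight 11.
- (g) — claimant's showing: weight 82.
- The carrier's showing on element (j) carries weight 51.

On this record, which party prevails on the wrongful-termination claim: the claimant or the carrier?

carrier

— Issue I —
Stage I.1 — burden on claimant; standard: the preponderance of the evidence (weight exceeds 50).
    (a): 60 − 10 = 50 ≤ 50 [not met]
    (b): 70 − 20 = 50 ≤ 50 [not met]
  Not every element is met, so the claimant fails to carry Stage I.1.
So the carrier prevails on this issue.
— Issue II —
At Stage II.1 the claimant must meet a preponderance (weight is at least 55): on (d) the weight is 73 less the opposing 20 gives net 53, < 55, so (d) does not meet the standard; on (e) the weight is 85 less the opposing 27 gives net 58, ≥ 55, so (e) meets the standard.
  Stage II.1 not carried; the claimant fails its burden.
The analysis ends at Stage II.1; the carrier prevails on this issue.
— Issue III —
Stage III.1 (claimant, the preponderance of the evidence, weight is at least 50): (h) net 81−35=46 < 50 — fails; (i) net 58−12=46 < 50 — fails.
  Not every element is met, so the claimant fails to carry Stage III.1.
So the carrier prevails on this issue.
Per-issue: Issue I → carrier; Issue II → carrier; Issue III → carrier. The claimant must prevail on every issue; overall, the carrier prevails.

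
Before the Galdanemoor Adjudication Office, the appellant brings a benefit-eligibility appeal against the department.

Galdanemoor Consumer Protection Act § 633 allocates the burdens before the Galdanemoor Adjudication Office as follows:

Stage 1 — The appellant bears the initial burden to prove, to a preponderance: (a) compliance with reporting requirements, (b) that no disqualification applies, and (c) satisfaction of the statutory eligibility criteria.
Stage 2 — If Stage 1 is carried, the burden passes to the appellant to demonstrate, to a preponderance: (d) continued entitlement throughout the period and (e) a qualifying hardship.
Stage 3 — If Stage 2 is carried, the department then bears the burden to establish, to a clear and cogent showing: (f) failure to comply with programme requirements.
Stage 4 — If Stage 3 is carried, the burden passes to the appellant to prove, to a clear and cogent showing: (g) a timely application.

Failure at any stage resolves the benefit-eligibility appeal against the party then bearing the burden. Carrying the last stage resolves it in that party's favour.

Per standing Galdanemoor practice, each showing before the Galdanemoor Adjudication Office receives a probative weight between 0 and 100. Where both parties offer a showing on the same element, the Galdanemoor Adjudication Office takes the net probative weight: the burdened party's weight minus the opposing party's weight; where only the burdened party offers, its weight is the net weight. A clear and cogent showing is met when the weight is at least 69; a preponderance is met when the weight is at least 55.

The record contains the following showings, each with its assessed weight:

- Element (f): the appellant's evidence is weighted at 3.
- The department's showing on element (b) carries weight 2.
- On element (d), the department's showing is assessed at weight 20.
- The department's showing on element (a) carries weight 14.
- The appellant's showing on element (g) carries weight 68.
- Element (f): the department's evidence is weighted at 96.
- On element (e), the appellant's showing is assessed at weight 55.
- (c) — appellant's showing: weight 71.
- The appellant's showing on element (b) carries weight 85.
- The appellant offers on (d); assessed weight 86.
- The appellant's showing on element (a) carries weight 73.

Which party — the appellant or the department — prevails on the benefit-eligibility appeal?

department

At Stage 1 the appellant must meet a preponderance (weight is at least 55): on (a) the weight is 73 less the opposing 14 gives net 59, ≥ 55, so (a) meets the standard; on (b) the weight is 85 less the opposing 2 gives net 83, ≥ 55, so (b) meets the standard; on (c) the weight is 71, which does reach 55, so (c) meets the standard.
  Stage 1 is satisfied; the appellant continues to bear the burden.
At Stage 2 the appellant must meet a preponderance (weight is at least 55): on (d) the weight is 86 less the opposing 20 gives net 66, which does reach 55, so (d) meets the standard; on (e) the weight is 55, which does reach 55, so (e) meets the standard.
  All elements met. The burden passes to the department.
At Stage 3 the department must meet a clear and cogent showing (weight is at least 69): on (f) the weight is 96 less the opposing 3 gives net 93, which does reach 69, so (f) meets the standard.
  Stage 3 carried; the burden shifts to the appellant.
At Stage 4 the appellant must meet a clear and cogent showing (weight is at least 69): on (g) the weight is 68, < 69, so (g) does not meet the standard.
  Stage 4 not carried; the appellant fails its burden.
So the department prevails.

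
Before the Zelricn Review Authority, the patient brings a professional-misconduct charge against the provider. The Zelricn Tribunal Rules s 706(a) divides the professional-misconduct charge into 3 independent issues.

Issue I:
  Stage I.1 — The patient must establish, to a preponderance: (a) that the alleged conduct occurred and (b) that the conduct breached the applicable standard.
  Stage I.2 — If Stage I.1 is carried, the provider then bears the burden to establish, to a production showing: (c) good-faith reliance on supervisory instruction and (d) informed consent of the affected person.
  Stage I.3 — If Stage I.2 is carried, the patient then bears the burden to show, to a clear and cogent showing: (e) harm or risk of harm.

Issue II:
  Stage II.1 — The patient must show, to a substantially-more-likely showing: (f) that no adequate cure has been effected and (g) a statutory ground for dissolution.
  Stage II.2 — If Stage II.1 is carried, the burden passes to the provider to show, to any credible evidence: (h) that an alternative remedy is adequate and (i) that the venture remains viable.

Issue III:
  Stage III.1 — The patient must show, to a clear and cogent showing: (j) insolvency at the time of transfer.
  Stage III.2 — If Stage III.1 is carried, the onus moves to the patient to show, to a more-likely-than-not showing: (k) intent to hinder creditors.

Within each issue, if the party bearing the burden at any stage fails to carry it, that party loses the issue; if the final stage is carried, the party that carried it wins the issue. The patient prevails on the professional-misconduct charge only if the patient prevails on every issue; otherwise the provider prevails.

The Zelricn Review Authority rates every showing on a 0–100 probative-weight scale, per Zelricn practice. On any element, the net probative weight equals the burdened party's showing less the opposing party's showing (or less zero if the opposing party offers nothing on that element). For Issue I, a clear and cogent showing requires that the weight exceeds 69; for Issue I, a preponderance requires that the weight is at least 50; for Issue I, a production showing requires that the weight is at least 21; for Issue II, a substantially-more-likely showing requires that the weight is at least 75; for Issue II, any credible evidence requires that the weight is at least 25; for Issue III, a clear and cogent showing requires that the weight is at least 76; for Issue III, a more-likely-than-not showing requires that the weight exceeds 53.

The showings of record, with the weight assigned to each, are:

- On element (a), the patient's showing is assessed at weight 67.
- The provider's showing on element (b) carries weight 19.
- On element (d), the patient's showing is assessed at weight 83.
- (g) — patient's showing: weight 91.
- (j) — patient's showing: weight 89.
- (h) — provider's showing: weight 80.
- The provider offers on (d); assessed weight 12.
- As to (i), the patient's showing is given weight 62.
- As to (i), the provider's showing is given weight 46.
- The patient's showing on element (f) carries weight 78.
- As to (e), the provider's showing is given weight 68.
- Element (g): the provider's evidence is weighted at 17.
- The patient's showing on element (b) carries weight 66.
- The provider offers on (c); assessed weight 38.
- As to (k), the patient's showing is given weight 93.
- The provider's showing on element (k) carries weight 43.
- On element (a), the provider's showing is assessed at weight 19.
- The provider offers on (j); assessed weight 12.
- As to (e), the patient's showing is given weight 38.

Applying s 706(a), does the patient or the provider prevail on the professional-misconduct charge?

— Issue I —
Stage I.1 — burden on patient; standard: a preponderance (weight is at least 50).
    (a): 67 − 19 = 48 < 50 [not met]
    (b): 66 − 19 = 47 < 50 [not met]
  The patient does not carry Stage I.1.
The provider prevails on this issue.
— Issue II —
At Stage II.1 the patient must meet a substantially-more-likely showing (weight is at least 75): on (f) the weight is 78, ≥ 75, so (f) meets the standard; on (g) the weight is 91 less the opposing 17 gives net 74, which does not reach 75, so (g) does not meet the standard.
  Stage II.1 not carried; the patient fails its burden.
The analysis ends at Stage II.1; the provider prevails on this issue.
— Issue III —
Stage III.1 (patient, a clear and cogent showing, weight is at least 76): (j) net 89−12=77 ≥ 76 — meets.
  Stage III.1 is satisfied; the patient continues to bear the burden.
Stage III.2 (patient, a more-likely-than-not showing, weight exceeds 53): (k) net 93−43=50 ≤ 53 — fails.
  The patient does not carry Stage III.2.
The analysis ends at Stage III.2; the provider prevails on this issue.
Per-issue: Issue I → provider; Issue II → provider; Issue III → provider. The patient must prevail on every issue; overall, the provider prevails.

provider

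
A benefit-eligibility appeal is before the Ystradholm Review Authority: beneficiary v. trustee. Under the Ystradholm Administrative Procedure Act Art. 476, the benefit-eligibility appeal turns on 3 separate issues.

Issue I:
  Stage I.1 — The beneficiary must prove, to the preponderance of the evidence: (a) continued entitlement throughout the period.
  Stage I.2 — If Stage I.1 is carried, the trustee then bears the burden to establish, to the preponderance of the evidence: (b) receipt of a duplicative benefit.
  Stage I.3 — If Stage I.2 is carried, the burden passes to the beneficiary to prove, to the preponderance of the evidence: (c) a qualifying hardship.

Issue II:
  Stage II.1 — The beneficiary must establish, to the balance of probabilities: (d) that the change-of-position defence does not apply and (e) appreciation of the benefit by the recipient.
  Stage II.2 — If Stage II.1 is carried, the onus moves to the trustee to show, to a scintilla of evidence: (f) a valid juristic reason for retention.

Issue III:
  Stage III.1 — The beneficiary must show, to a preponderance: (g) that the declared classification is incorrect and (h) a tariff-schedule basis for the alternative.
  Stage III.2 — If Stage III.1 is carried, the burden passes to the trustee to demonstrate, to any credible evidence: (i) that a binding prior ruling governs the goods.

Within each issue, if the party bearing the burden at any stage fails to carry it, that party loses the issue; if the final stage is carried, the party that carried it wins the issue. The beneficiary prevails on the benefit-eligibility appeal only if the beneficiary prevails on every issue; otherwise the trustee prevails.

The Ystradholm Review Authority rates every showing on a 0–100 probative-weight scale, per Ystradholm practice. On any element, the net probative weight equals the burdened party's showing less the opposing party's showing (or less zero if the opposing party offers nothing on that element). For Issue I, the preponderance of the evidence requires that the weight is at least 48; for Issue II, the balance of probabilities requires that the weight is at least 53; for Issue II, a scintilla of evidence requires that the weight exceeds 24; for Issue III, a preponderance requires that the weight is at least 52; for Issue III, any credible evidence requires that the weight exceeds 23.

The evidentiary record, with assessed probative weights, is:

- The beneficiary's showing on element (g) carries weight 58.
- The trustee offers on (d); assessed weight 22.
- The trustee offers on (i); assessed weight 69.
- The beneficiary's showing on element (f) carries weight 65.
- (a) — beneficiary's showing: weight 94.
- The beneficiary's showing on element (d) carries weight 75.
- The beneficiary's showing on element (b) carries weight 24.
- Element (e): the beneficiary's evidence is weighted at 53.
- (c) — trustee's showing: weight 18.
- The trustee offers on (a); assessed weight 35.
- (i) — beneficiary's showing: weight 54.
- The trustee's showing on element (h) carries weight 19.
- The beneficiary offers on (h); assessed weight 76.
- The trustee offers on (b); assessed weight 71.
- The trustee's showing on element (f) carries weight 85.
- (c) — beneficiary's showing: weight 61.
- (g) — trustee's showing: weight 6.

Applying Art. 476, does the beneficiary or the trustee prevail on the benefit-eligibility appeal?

— Issue I —
Stage I.1 — burden on beneficiary; standard: the preponderance of the evidence (weight is at least 48).
    (a): 94 − 35 = 59 ≥ 48 [met]
  Stage I.1 is satisfied; the onus moves to the trustee.
Stage I.2 — burden on trustee; standard: the preponderance of the evidence (weight is at least 48).
    (b): 71 − 24 = 47 < 48 [not met]
  Stage I.2 not carried; the trustee fails its burden.
The beneficiary prevails on this issue.
— Issue II —
Stage II.1 (beneficiary, the balance of probabilities, weight is at least 53): (d) net 75−22=53 ≥ 53 — meets; (e) 53 ≥ 53 — meets.
  All elements met. The burden passes to the trustee.
Stage II.2 (trustee, a scintilla of evidence, weight exceeds 24): (f) net 85−65=20 ≤ 24 — fails.
  The trustee does not carry Stage II.2.
So the beneficiary prevails on this issue.
— Issue III —
Stage III.1 — burden on beneficiary; standard: a preponderance (weight is at least 52).
    (g): 58 − 6 = 52 ≥ 52 [met]
    (h): 76 − 19 = 57 ≥ 52 [met]
  The beneficiary carries Stage III.1; the trustee now bears the burden.
Stage III.2 — burden on trustee; standard: any credible evidence (weight exceeds 23).
    (i): 69 − 54 = 15 ≤ 23 [not met]
  The trustee does not carry Stage III.2.
So the beneficiary prevails on this issue.
Per-issue: Issue I → beneficiary; Issue II → beneficiary; Issue III → beneficiary. The beneficiary must prevail on every issue; overall, the beneficiary prevails.

beneficiary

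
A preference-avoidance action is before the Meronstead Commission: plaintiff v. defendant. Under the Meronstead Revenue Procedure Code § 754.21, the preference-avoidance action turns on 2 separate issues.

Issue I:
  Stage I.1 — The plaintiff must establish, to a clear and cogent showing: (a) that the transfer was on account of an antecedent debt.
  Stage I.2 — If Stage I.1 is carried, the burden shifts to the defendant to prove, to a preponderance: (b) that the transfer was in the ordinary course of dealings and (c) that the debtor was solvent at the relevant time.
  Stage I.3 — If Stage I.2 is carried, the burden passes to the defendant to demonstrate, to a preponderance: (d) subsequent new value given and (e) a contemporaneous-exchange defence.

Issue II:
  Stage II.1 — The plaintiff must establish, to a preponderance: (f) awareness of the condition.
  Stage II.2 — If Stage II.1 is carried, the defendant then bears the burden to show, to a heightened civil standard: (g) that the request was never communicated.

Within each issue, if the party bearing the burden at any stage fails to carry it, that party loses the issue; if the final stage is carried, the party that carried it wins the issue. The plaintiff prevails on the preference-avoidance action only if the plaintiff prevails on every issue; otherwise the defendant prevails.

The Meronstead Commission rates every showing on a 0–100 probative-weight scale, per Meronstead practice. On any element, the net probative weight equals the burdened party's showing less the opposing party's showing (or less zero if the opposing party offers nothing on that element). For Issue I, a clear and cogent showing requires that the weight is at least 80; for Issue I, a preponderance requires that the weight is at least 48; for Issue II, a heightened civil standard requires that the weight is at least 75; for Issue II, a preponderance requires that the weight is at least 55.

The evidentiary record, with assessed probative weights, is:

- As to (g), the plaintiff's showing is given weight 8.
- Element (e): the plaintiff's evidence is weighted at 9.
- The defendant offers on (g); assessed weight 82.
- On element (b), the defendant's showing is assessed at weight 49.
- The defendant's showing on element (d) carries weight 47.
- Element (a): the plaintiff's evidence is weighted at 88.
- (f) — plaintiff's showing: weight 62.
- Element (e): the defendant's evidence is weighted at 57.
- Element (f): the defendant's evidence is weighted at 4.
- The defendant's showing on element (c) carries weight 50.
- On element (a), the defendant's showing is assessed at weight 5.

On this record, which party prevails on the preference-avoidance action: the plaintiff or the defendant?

plaintiff

— Issue I —
At Stage I.1 the plaintiff must meet a clear and cogent showing (weight is at least 80): on (a) the weight is 88 less the opposing 5 gives net 83, ≥ 80, so (a) meets the standard.
  The plaintiff carries Stage I.1; the defendant now bears the burden.
At Stage I.2 the defendant must meet a preponderance (weight is at least 48): on (b) the weight is 49, ≥ 48, so (b) meets the standard; on (c) the weight is 50, ≥ 48, so (c) meets the standard.
  Stage I.2 is satisfied; the defendant continues to bear the burden.
At Stage I.3 the defendant must meet a preponderance (weight is at least 48): on (d) the weight is 47, < 48, so (d) does not meet the standard; on (e) the weight is 57 less the opposing 9 gives net 48, which does reach 48, so (e) meets the standard.
  The defendant does not carry Stage I.3.
So the plaintiff prevails on this issue.
— Issue II —
Stage II.1 — burden on plaintiff; standard: a preponderance (weight is at least 55).
    (f): 62 − 4 = 58 ≥ 55 [met]
  The plaintiff carries Stage II.1; the defendant now bears the burden.
Stage II.2 — burden on defendant; standard: a heightened civil standard (weight is at least 75).
    (g): 82 − 8 = 74 < 75 [not met]
  The defendant does not carry Stage II.2.
So the plaintiff prevails on this issue.
Per-issue: Issue I → plaintiff; Issue II → plaintiff. The plaintiff must prevail on every issue; overall, the plaintiff prevails.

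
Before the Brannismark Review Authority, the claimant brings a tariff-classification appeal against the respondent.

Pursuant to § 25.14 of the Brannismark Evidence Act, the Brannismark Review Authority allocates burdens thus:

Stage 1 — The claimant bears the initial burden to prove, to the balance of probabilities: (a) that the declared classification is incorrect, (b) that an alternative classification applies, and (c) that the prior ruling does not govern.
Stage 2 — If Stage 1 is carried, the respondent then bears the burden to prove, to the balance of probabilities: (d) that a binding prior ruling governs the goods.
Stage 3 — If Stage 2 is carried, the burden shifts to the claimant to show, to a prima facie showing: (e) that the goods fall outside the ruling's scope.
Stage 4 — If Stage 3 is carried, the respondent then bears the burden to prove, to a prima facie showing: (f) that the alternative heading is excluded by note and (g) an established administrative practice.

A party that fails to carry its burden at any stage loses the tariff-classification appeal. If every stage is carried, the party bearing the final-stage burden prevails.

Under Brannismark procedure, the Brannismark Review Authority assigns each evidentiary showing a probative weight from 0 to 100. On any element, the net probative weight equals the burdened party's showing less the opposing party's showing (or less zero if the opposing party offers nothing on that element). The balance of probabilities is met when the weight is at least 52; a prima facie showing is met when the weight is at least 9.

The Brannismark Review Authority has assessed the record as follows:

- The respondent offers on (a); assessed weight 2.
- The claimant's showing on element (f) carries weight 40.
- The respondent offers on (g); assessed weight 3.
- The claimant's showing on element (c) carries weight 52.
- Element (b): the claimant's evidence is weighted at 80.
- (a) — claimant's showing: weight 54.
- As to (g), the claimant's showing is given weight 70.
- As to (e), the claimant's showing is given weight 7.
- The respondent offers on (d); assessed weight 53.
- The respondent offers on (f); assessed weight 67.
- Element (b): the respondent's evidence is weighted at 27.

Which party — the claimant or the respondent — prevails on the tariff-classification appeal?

respondent

Stage 1 (claimant, the balance of probabilities, weight is at least 52): (a) net 54−2=52 ≥ 52 — meets; (b) net 80−27=53 ≥ 52 — meets; (c) 52 ≥ 52 — meets.
  Stage 1 carried; the burden shifts to the respondent.
Stage 2 (respondent, the balance of probabilities, weight is at least 52): (d) 53 ≥ 52 — meets.
  The respondent carries Stage 2; the claimant now bears the burden.
Stage 3 (claimant, a prima facie showing, weight is at least 9): (e) 7 < 9 — fails.
  The claimant does not carry Stage 3.
The analysis ends at Stage 3; the respondent prevails.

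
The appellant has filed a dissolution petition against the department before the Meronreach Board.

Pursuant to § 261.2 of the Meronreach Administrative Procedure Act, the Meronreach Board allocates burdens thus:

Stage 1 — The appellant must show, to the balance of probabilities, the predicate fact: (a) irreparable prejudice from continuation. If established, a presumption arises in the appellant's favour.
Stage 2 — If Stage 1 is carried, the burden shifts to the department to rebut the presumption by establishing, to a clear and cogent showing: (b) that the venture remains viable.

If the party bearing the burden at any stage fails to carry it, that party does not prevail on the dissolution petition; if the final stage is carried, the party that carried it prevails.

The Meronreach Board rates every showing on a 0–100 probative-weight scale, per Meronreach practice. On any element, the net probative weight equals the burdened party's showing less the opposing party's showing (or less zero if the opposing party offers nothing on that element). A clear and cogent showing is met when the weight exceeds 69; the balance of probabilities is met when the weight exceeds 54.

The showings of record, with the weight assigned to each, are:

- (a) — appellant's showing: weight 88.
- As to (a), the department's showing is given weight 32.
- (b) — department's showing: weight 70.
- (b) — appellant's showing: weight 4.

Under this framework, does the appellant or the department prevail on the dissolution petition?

appellant

At Stage 1 the appellant must meet the balance of probabilities (weight exceeds 54): on (a) the weight is 88 less the opposing 32 gives net 56, which does exceed 54, so (a) meets the standard.
  Stage 1 is satisfied; the onus moves to the department.
At Stage 2 the department must meet a clear and cogent showing (weight exceeds 69): on (b) the weight is 70 less the opposing 4 gives net 66, ≤ 69, so (b) does not meet the standard.
  Stage 2 not carried; the department fails its burden.
The appellant prevails.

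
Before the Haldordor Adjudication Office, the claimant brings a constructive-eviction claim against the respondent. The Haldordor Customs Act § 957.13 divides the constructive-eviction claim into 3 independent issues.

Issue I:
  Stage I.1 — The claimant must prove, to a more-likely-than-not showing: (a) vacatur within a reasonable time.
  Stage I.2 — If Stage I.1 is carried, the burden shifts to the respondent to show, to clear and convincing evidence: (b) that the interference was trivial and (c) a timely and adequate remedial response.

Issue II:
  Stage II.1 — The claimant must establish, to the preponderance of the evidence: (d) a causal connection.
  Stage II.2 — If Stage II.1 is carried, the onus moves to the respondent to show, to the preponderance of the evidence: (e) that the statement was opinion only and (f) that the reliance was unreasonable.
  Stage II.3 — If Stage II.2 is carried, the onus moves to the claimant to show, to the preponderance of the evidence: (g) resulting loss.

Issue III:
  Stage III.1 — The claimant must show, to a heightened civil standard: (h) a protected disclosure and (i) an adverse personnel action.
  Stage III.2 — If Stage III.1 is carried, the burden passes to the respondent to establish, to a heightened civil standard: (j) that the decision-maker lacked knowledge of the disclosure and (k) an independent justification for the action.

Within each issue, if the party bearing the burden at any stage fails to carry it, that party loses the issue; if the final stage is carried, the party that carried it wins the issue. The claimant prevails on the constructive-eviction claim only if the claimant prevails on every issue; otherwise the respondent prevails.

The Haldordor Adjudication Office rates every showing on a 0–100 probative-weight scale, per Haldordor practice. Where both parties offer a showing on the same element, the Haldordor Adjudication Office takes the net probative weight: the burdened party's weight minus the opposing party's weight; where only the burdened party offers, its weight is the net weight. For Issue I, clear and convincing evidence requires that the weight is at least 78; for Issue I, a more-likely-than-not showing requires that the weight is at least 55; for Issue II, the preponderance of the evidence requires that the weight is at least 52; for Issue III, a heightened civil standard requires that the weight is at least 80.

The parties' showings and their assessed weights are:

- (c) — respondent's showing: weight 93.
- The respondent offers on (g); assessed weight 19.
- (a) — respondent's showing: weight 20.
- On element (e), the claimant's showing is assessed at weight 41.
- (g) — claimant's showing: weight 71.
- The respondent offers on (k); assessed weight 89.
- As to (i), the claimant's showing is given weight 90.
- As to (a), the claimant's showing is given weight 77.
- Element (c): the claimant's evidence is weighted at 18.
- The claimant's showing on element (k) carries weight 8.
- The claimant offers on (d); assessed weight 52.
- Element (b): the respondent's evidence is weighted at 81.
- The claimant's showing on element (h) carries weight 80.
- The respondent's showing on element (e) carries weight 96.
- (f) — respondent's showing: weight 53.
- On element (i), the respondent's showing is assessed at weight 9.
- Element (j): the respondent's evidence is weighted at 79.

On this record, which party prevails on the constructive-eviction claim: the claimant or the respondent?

claimant

— Issue I —
At Stage I.1 the claimant must meet a more-likely-than-not showing (weight is at least 55): on (a) the weight is 77 less the opposing 20 gives net 57, which does reach 55, so (a) meets the standard.
  All elements met. The burden passes to the respondent.
At Stage I.2 the respondent must meet clear and convincing evidence (weight is at least 78): on (b) the weight is 81, which does reach 78, so (b) meets the standard; on (c) the weight is 93 less the opposing 18 gives net 75, which does not reach 78, so (c) does not meet the standard.
  Not every element is met, so the respondent fails to carry Stage I.2.
The analysis ends at Stage I.2; the claimant prevails on this issue.
— Issue II —
Stage II.1 — burden on claimant; standard: the preponderance of the evidence (weight is at least 52).
    (d): 52 ≥ 52 [met]
  Stage II.1 carried; the burden shifts to the respondent.
Stage II.2 — burden on respondent; standard: the preponderance of the evidence (weight is at least 52).
    (e): 96 − 41 = 55 ≥ 52 [met]
    (f): 53 ≥ 52 [met]
  The respondent carries Stage II.2; the claimant now bears the burden.
Stage II.3 — burden on claimant; standard: the preponderance of the evidence (weight is at least 52).
    (g): 71 − 19 = 52 ≥ 52 [met]
  The claimant carries the last stage.
With every stage satisfied, the claimant prevails on this issue.
— Issue III —
Stage III.1 (claimant, a heightened civil standard, weight is at least 80): (h) 80 ≥ 80 — meets; (i) net 90−9=81 ≥ 80 — meets.
  Stage III.1 is satisfied; the onus moves to the respondent.
Stage III.2 (respondent, a heightened civil standard, weight is at least 80): (j) 79 < 80 — fails; (k) net 89−8=81 ≥ 80 — meets.
  The respondent does not carry Stage III.2.
So the claimant prevails on this issue.
Per-issue: Issue I → claimant; Issue II → claimant; Issue III → claimant. The claimant must prevail on every issue; overall, the claimant prevails.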